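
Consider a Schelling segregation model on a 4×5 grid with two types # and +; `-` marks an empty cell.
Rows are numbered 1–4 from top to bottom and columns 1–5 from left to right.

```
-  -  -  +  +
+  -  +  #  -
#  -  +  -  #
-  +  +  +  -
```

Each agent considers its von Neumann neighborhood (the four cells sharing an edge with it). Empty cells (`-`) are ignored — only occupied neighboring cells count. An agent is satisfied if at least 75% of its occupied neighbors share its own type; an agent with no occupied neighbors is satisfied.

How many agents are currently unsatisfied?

Row 1: (1,4)+ 1/2 unhappy · (1,5)+ 1/1 ok
Row 2: (2,1)+ 0/1 unhappy · (2,3)+ 1/2 unhappy · (2,4)# 0/2 unhappy
Row 3: (3,1)# 0/1 unhappy · (3,3)+ 2/2 ok · (3,5)# 0/0 ok
Row 4: (4,2)+ 1/1 ok · (4,3)+ 3/3 ok · (4,4)+ 1/1 ok
Unsatisfied: (1,4), (2,1), (2,3), (2,4), (3,1) — 5 in total.

5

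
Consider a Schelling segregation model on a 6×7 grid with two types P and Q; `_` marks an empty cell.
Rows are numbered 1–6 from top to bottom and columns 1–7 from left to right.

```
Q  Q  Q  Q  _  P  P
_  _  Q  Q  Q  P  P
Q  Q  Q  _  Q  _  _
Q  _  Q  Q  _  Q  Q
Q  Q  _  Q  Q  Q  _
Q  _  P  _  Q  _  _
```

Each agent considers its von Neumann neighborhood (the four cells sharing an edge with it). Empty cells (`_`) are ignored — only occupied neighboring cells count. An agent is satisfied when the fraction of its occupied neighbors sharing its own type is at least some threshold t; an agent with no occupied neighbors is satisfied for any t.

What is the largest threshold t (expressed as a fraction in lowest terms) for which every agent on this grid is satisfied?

(1,1)Q 1/1
(1,2)Q 2/2
(1,3)Q 3/3
(1,4)Q 2/2
(1,6)P 2/2
(1,7)P 2/2
(2,3)Q 3/3
(2,4)Q 3/3
(2,5)Q 2/3
(2,6)P 2/3
(2,7)P 2/2
(3,1)Q 2/2
(3,2)Q 2/2
(3,3)Q 3/3
(3,5)Q 1/1
(4,1)Q 2/2
(4,3)Q 2/2
(4,4)Q 2/2
(4,6)Q 2/2
(4,7)Q 1/1
(5,1)Q 3/3
(5,2)Q 1/1
(5,4)Q 2/2
(5,5)Q 3/3
(5,6)Q 2/2
(6,1)Q 1/1
(6,3)P — no occupied neighbors
(6,5)Q 1/1
The smallest same-type fraction is 2/3 at (2,5), which reduces to 2/3. Any threshold above that leaves this agent unsatisfied.

2/3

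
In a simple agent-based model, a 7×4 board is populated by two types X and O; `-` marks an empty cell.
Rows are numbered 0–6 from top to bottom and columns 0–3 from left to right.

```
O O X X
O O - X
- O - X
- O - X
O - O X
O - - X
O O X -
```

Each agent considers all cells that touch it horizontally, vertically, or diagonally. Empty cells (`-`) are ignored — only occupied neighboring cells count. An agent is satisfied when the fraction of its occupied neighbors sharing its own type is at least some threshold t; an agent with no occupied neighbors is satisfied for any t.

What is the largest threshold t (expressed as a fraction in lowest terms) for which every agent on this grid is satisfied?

(0,0)O 3/3
(0,1)O 3/4
(0,2)X 2/4
(0,3)X 2/2
(1,0)O 4/4
(1,1)O 4/5
(1,3)X 3/3
(2,1)O 3/3
(2,3)X 2/2
(3,1)O 3/3
(3,3)X 2/3
(4,0)O 2/2
(4,2)O 1/4
(4,3)X 2/3
(5,0)O 3/3
(5,3)X 2/3
(6,0)O 2/2
(6,1)O 2/3
(6,2)X 1/2
The smallest same-type fraction is 1/4 at (4,2), which reduces to 1/4. Any threshold above that leaves this agent unsatisfied.

1/4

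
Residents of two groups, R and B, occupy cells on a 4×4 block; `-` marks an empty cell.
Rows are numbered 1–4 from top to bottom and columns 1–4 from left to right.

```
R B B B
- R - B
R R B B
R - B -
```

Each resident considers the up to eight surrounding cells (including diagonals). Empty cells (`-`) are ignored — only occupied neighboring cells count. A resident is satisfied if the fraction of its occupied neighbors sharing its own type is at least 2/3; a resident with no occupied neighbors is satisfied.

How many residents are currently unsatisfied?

5

Row 1: (1,1)R 1/2 not · (1,2)B 1/3 not · (1,3)B 3/4 satisfied · (1,4)B 2/2 satisfied
Row 2: (2,2)R 3/6 not · (2,4)B 4/4 satisfied
Row 3: (3,1)R 3/3 satisfied · (3,2)R 3/5 not · (3,3)B 3/5 not · (3,4)B 3/3 satisfied
Row 4: (4,1)R 2/2 satisfied · (4,3)B 2/3 satisfied
Unsatisfied: (1,1), (1,2), (2,2), (3,2), (3,3) — 5 in total.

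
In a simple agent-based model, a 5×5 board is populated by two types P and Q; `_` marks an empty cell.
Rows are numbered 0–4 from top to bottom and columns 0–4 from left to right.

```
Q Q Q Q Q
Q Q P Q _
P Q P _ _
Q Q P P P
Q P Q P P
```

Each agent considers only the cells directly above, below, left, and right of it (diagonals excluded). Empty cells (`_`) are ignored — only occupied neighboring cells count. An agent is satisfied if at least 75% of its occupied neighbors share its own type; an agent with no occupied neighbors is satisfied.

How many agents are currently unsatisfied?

14

Row 0: (0,0)Q 2/2 ✓ · (0,1)Q 3/3 ✓ · (0,2)Q 2/3 ✗ · (0,3)Q 3/3 ✓ · (0,4)Q 1/1 ✓
Row 1: (1,0)Q 2/3 ✗ · (1,1)Q 3/4 ✓ · (1,2)P 1/4 ✗ · (1,3)Q 1/2 ✗
Row 2: (2,0)P 0/3 ✗ · (2,1)Q 2/4 ✗ · (2,2)P 2/3 ✗
Row 3: (3,0)Q 2/3 ✗ · (3,1)Q 2/4 ✗ · (3,2)P 2/4 ✗ · (3,3)P 3/3 ✓ · (3,4)P 2/2 ✓
Row 4: (4,0)Q 1/2 ✗ · (4,1)P 0/3 ✗ · (4,2)Q 0/3 ✗ · (4,3)P 2/3 ✗ · (4,4)P 2/2 ✓
Unsatisfied: (0,2), (1,0), (1,2), (1,3), (2,0), (2,1), (2,2), (3,0), (3,1), (3,2), (4,0), (4,1), (4,2), (4,3) — 14 in total.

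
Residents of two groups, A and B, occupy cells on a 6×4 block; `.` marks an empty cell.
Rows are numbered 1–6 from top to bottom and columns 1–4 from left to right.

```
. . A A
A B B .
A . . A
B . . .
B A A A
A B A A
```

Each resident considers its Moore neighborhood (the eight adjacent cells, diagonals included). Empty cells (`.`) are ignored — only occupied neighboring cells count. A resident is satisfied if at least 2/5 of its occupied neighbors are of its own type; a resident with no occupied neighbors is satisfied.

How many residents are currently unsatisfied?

8

Row 1: (1,3)A 1/3 ✗ · (1,4)A 1/2 ✓
Row 2: (2,1)A 1/2 ✓ · (2,2)B 1/4 ✗ · (2,3)B 1/4 ✗
Row 3: (3,1)A 1/3 ✗ · (3,4)A 0/1 ✗
Row 4: (4,1)B 1/3 ✗
Row 5: (5,1)B 2/4 ✓ · (5,2)A 3/6 ✓ · (5,3)A 4/5 ✓ · (5,4)A 3/3 ✓
Row 6: (6,1)A 1/3 ✗ · (6,2)B 1/5 ✗ · (6,3)A 4/5 ✓ · (6,4)A 3/3 ✓
Unsatisfied: (1,3), (2,2), (2,3), (3,1), (3,4), (4,1), (6,1), (6,2) — 8 in total.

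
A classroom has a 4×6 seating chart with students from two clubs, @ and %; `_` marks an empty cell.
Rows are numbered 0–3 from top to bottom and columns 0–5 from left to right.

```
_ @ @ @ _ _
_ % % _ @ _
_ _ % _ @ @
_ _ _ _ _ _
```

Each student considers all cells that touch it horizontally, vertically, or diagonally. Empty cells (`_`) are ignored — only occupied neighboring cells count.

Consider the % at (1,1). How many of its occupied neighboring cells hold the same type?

2

Occupied neighbors of (1,1): (0,1)=@, (0,2)=@, (1,2)=%, (2,2)=%.
Same type (%): 2 of 4.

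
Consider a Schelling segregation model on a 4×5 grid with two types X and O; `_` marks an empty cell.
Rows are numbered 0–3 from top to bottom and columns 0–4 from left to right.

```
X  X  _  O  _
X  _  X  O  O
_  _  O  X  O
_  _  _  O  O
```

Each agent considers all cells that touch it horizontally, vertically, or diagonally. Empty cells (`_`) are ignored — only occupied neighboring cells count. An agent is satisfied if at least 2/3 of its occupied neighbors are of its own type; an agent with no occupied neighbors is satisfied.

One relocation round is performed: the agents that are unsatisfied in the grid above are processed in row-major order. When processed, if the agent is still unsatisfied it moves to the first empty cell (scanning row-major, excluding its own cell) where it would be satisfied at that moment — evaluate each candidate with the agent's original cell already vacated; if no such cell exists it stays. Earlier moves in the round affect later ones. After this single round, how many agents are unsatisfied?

Initially unsatisfied (in order): (1,2), (2,2), (2,3).
  (1,2) → (1,1).
  (2,2) → (0,4).
  (2,3) → (2,0).
Resulting grid:
X X _ O O
X X _ O O
X _ _ _ O
_ _ _ O O
All satisfied now.

0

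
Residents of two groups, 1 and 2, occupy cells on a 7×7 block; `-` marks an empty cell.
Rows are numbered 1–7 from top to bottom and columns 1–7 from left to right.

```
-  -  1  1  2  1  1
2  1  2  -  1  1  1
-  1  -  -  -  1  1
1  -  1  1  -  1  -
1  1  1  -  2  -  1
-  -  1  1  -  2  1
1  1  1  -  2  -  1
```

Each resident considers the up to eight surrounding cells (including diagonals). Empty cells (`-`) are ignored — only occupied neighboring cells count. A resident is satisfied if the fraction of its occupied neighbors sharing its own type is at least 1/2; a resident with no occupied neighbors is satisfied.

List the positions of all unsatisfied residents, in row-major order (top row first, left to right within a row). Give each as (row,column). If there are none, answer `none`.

(1,3)1 2/3 ✓
(1,4)1 2/4 ✓
(1,5)2 0/4 ✗
(1,6)1 4/5 ✓
(1,7)1 3/3 ✓
(2,1)2 0/2 ✗
(2,2)1 2/4 ✓
(2,3)2 0/4 ✗
(2,5)1 4/5 ✓
(2,6)1 6/7 ✓
(2,7)1 5/5 ✓
(3,2)1 3/5 ✓
(3,6)1 5/5 ✓
(3,7)1 4/4 ✓
(4,1)1 3/3 ✓
(4,3)1 4/4 ✓
(4,4)1 2/3 ✓
(4,6)1 3/4 ✓
(5,1)1 2/2 ✓
(5,2)1 5/5 ✓
(5,3)1 5/5 ✓
(5,5)2 1/4 ✗
(5,7)1 2/3 ✓
(6,3)1 5/5 ✓
(6,4)1 3/5 ✓
(6,6)2 2/5 ✗
(6,7)1 2/3 ✓
(7,1)1 1/1 ✓
(7,2)1 3/3 ✓
(7,3)1 3/3 ✓
(7,5)2 1/2 ✓
(7,7)1 1/2 ✓

(1,5), (2,1), (2,3), (5,5), (6,6)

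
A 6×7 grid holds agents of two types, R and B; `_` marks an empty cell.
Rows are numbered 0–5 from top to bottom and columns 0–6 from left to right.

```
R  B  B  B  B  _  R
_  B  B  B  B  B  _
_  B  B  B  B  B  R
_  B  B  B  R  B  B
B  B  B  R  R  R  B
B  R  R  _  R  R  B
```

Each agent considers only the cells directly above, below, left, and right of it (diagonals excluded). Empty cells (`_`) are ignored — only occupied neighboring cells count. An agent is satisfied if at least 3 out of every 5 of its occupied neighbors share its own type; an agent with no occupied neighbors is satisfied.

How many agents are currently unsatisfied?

12

(0,0)R 0/1 not
(0,1)B 2/3 satisfied
(0,2)B 3/3 satisfied
(0,3)B 3/3 satisfied
(0,4)B 2/2 satisfied
(0,6)R 0/0 satisfied
(1,1)B 3/3 satisfied
(1,2)B 4/4 satisfied
(1,3)B 4/4 satisfied
(1,4)B 4/4 satisfied
(1,5)B 2/2 satisfied
(2,1)B 3/3 satisfied
(2,2)B 4/4 satisfied
(2,3)B 4/4 satisfied
(2,4)B 3/4 satisfied
(2,5)B 3/4 satisfied
(2,6)R 0/2 not
(3,1)B 3/3 satisfied
(3,2)B 4/4 satisfied
(3,3)B 2/4 not
(3,4)R 1/4 not
(3,5)B 2/4 not
(3,6)B 2/3 satisfied
(4,0)B 2/2 satisfied
(4,1)B 3/4 satisfied
(4,2)B 2/4 not
(4,3)R 1/3 not
(4,4)R 4/4 satisfied
(4,5)R 2/4 not
(4,6)B 2/3 satisfied
(5,0)B 1/2 not
(5,1)R 1/3 not
(5,2)R 1/2 not
(5,4)R 2/2 satisfied
(5,5)R 2/3 satisfied
(5,6)B 1/2 not
Unsatisfied: (0,0), (2,6), (3,3), (3,4), (3,5), (4,2), (4,3), (4,5), (5,0), (5,1), (5,2), (5,6) — 12 in total.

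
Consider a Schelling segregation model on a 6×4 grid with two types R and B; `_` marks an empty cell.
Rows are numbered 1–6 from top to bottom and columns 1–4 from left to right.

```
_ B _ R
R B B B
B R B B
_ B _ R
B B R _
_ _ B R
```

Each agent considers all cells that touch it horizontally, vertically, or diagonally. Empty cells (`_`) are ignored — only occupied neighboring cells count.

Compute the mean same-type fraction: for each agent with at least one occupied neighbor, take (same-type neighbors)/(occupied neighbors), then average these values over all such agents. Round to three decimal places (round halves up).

0.539

(1,2)B 2/3
(1,4)R 0/2
(2,1)R 1/4
(2,2)B 4/6
(2,3)B 5/7
(2,4)B 3/4
(3,1)B 2/4
(3,2)R 1/6
(3,3)B 5/7
(3,4)B 3/4
(4,2)B 4/6
(4,4)R 1/3
(5,1)B 2/2
(5,2)B 3/4
(5,3)R 2/5
(6,3)B 1/3
(6,4)R 1/2
Sum over 17 agents: 2/3 + 0/2 + 1/4 + 4/6 + 5/7 + 3/4 + 2/4 + 1/6 + 5/7 + 3/4 + 4/6 + 1/3 + 2/2 + 3/4 + 2/5 + 1/3 + 1/2 = 962/105; mean = 962/105 ÷ 17 = 962/1785 = 0.538935… → 0.539.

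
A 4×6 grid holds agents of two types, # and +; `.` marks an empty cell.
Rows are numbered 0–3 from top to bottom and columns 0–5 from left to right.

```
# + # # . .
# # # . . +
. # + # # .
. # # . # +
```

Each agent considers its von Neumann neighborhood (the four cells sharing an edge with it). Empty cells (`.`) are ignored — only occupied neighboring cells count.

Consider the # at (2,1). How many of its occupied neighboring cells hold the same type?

2

Occupied neighbors of (2,1): (1,1)=#, (3,1)=#, (2,2)=+.
Same type (#): 2 of 3.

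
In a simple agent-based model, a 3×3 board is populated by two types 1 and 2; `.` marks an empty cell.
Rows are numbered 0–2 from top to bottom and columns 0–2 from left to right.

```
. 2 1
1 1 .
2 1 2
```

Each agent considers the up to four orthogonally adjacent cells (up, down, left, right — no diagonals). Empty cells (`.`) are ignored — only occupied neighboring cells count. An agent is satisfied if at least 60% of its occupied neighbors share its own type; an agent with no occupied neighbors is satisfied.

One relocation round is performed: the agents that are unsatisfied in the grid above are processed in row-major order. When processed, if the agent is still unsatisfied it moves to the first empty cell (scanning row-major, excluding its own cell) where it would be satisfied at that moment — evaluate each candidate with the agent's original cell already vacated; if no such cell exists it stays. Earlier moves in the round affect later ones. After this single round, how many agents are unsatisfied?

Initially unsatisfied (in order): (0,1), (0,2), (1,0), (2,0), (2,1), (2,2).
  (0,1): no empty cell satisfies it; stays.
  (0,2): no empty cell satisfies it; stays.
  (1,0) → (1,2).
  (2,0) → (0,0).
  (2,1) → (2,0).
  (2,2): no empty cell satisfies it; stays.
Resulting grid:
2 2 1
. 1 1
1 . 2
Unsatisfied now: (0,1), (0,2), (1,1), (2,2).

4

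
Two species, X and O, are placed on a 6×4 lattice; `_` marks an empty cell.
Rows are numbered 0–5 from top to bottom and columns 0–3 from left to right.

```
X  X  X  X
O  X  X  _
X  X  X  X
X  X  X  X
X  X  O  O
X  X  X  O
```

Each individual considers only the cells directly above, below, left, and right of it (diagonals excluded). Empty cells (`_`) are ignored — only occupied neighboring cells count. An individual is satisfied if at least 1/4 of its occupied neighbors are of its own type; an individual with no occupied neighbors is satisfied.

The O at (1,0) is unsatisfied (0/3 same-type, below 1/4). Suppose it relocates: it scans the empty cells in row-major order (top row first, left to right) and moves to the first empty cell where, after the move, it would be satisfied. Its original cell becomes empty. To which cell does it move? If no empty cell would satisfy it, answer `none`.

none

Vacating (1,0). Empty cells in order:
  (1,3): 0/3 same-type → still unsatisfied.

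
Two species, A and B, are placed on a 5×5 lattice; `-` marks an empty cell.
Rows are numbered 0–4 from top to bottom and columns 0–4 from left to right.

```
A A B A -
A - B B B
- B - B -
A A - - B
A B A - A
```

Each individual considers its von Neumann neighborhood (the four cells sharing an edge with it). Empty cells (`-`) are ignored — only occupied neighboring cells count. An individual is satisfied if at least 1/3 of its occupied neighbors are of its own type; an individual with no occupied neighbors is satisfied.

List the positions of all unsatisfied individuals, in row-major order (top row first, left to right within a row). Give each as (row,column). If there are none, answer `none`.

(0,0)A 2/2 ok
(0,1)A 1/2 ok
(0,2)B 1/3 ok
(0,3)A 0/2 unhappy
(1,0)A 1/1 ok
(1,2)B 2/2 ok
(1,3)B 3/4 ok
(1,4)B 1/1 ok
(2,1)B 0/1 unhappy
(2,3)B 1/1 ok
(3,0)A 2/2 ok
(3,1)A 1/3 ok
(3,4)B 0/1 unhappy
(4,0)A 1/2 ok
(4,1)B 0/3 unhappy
(4,2)A 0/1 unhappy
(4,4)A 0/1 unhappy

(0,3), (2,1), (3,4), (4,1), (4,2), (4,4)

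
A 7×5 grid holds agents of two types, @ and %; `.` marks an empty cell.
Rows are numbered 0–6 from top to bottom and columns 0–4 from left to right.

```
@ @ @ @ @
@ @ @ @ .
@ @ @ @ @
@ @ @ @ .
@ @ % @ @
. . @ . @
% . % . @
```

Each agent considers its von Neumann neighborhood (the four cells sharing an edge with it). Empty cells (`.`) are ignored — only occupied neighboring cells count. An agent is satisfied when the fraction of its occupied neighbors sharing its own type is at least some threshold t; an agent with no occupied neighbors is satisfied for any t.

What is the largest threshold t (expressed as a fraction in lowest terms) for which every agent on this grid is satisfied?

0/1

Row 0: (0,0)@ 2/2 · (0,1)@ 3/3 · (0,2)@ 3/3 · (0,3)@ 3/3 · (0,4)@ 1/1
Row 1: (1,0)@ 3/3 · (1,1)@ 4/4 · (1,2)@ 4/4 · (1,3)@ 3/3
Row 2: (2,0)@ 3/3 · (2,1)@ 4/4 · (2,2)@ 4/4 · (2,3)@ 4/4 · (2,4)@ 1/1
Row 3: (3,0)@ 3/3 · (3,1)@ 4/4 · (3,2)@ 3/4 · (3,3)@ 3/3
Row 4: (4,0)@ 2/2 · (4,1)@ 2/3 · (4,2)% 0/4 · (4,3)@ 2/3 · (4,4)@ 2/2
Row 5: (5,2)@ 0/2 · (5,4)@ 2/2
Row 6: (6,0)% — no occupied neighbors · (6,2)% 0/1 · (6,4)@ 1/1
The smallest same-type fraction is 0/4 at (4,2), which reduces to 0/1. Any threshold above that leaves this agent unsatisfied.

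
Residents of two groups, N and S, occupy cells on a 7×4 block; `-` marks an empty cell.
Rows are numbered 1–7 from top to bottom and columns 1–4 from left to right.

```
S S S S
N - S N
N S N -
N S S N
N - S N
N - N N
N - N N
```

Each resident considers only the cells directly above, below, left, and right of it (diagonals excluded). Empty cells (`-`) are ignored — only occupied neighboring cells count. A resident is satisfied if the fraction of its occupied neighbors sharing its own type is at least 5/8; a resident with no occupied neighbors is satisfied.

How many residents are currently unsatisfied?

(1,1)S 1/2 unhappy
(1,2)S 2/2 ok
(1,3)S 3/3 ok
(1,4)S 1/2 unhappy
(2,1)N 1/2 unhappy
(2,3)S 1/3 unhappy
(2,4)N 0/2 unhappy
(3,1)N 2/3 ok
(3,2)S 1/3 unhappy
(3,3)N 0/3 unhappy
(4,1)N 2/3 ok
(4,2)S 2/3 ok
(4,3)S 2/4 unhappy
(4,4)N 1/2 unhappy
(5,1)N 2/2 ok
(5,3)S 1/3 unhappy
(5,4)N 2/3 ok
(6,1)N 2/2 ok
(6,3)N 2/3 ok
(6,4)N 3/3 ok
(7,1)N 1/1 ok
(7,3)N 2/2 ok
(7,4)N 2/2 ok
Unsatisfied: (1,1), (1,4), (2,1), (2,3), (2,4), (3,2), (3,3), (4,3), (4,4), (5,3) — 10 in total.

10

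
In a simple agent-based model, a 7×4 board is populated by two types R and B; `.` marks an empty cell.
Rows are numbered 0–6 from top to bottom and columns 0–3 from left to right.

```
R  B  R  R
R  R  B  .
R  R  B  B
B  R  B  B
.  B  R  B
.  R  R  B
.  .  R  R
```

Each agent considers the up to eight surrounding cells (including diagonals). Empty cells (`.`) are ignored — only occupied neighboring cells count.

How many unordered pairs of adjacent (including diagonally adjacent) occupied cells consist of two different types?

Scan each occupied cell's neighbors to the right and below (and the two forward diagonals) so each pair is counted once.
From row 0: 6 unlike of 11 pairs (running 6/11).
From row 1: 3 unlike of 10 pairs (running 9/21).
From row 2: 5 unlike of 13 pairs (running 14/34).
From row 3: 5 unlike of 11 pairs (running 19/45).
From row 4: 6 unlike of 9 pairs (running 25/54).
From row 5: 3 unlike of 7 pairs (running 28/61).
From row 6: 0 unlike of 1 pairs (running 28/62).
Total adjacent occupied pairs: 62; unlike-type pairs: 28.

28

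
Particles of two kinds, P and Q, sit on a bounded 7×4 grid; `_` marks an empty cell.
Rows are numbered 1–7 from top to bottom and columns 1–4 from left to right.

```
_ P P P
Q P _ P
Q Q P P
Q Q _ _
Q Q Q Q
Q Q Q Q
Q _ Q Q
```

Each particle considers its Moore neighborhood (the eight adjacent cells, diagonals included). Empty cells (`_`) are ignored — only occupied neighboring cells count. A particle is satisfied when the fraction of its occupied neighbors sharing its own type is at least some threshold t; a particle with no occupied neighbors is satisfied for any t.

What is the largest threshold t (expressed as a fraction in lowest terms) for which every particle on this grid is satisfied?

1/2

(1,2)P 2/3
(1,3)P 4/4
(1,4)P 2/2
(2,1)Q 2/4
(2,2)P 3/6
(2,4)P 4/4
(3,1)Q 4/5
(3,2)Q 4/6
(3,3)P 3/5
(3,4)P 2/2
(4,1)Q 5/5
(4,2)Q 6/7
(5,1)Q 5/5
(5,2)Q 7/7
(5,3)Q 6/6
(5,4)Q 3/3
(6,1)Q 4/4
(6,2)Q 7/7
(6,3)Q 7/7
(6,4)Q 5/5
(7,1)Q 2/2
(7,3)Q 4/4
(7,4)Q 3/3
The smallest same-type fraction is 2/4 at (2,1), which reduces to 1/2. Any threshold above that leaves this particle unsatisfied.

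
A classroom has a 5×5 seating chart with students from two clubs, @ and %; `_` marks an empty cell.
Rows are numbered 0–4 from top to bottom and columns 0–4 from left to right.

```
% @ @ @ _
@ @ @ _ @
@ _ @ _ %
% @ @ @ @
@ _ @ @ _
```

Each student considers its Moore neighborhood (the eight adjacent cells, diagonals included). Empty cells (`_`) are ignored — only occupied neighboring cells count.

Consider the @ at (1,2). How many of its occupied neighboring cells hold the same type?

Occupied neighbors of (1,2): (0,1)=@, (0,2)=@, (0,3)=@, (1,1)=@, (2,2)=@.
Same type (@): 5 of 5.

5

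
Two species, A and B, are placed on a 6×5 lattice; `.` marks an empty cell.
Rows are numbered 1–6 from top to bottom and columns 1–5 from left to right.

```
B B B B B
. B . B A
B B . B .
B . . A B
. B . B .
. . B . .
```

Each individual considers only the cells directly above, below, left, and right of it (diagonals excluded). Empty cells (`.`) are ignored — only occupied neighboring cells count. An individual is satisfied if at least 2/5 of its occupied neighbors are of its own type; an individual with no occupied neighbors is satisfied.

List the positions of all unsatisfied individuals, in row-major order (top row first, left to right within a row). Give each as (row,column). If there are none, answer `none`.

Row 1: (1,1)B 1/1 ✓ · (1,2)B 3/3 ✓ · (1,3)B 2/2 ✓ · (1,4)B 3/3 ✓ · (1,5)B 1/2 ✓
Row 2: (2,2)B 2/2 ✓ · (2,4)B 2/3 ✓ · (2,5)A 0/2 ✗
Row 3: (3,1)B 2/2 ✓ · (3,2)B 2/2 ✓ · (3,4)B 1/2 ✓
Row 4: (4,1)B 1/1 ✓ · (4,4)A 0/3 ✗ · (4,5)B 0/1 ✗
Row 5: (5,2)B 0/0 ✓ · (5,4)B 0/1 ✗
Row 6: (6,3)B 0/0 ✓

(2,5), (4,4), (4,5), (5,4)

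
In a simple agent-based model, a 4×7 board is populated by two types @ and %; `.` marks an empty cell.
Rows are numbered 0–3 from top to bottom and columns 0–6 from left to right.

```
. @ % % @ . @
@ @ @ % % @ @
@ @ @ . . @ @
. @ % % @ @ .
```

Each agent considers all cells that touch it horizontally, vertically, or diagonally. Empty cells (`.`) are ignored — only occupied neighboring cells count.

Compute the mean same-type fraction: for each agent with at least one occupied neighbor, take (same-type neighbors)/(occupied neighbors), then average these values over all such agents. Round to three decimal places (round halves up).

0.701

Row 0: (0,1)@ 3/4 · (0,2)% 2/5 · (0,3)% 3/5 · (0,4)@ 1/4 · (0,6)@ 2/2
Row 1: (1,0)@ 4/4 · (1,1)@ 6/7 · (1,2)@ 4/7 · (1,3)% 3/6 · (1,4)% 2/5 · (1,5)@ 5/6 · (1,6)@ 4/4
Row 2: (2,0)@ 4/4 · (2,1)@ 6/7 · (2,2)@ 4/7 · (2,5)@ 5/6 · (2,6)@ 4/4
Row 3: (3,1)@ 3/4 · (3,2)% 1/4 · (3,3)% 1/3 · (3,4)@ 2/3 · (3,5)@ 3/3
Sum over 22 agents: 3/4 + 2/5 + 3/5 + 1/4 + 2/2 + 4/4 + 6/7 + 4/7 + 3/6 + 2/5 + 5/6 + 4/4 + 4/4 + 6/7 + 4/7 + 5/6 + 4/4 + 3/4 + 1/4 + 1/3 + 2/3 + 3/3 = 3239/210; mean = 3239/210 ÷ 22 = 3239/4620 = 0.701082… → 0.701.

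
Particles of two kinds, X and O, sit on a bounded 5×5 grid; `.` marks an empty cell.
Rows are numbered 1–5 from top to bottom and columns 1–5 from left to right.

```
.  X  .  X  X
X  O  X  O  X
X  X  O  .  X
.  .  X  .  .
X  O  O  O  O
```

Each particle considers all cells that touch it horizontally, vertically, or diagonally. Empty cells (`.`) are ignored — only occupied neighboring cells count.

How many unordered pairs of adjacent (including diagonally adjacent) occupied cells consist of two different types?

17

Scan each occupied cell's neighbors to the right and below (and the two forward diagonals) so each pair is counted once.
Row 1: X(1,2)–O(2,2)≠ X(1,2)–X(2,3)= X(1,2)–X(2,1)= X(1,4)–X(1,5)= X(1,4)–O(2,4)≠ X(1,4)–X(2,5)= X(1,4)–X(2,3)= X(1,5)–X(2,5)= X(1,5)–O(2,4)≠  → 3/9 unlike.
Row 2: X(2,1)–O(2,2)≠ X(2,1)–X(3,1)= X(2,1)–X(3,2)= O(2,2)–X(2,3)≠ O(2,2)–X(3,2)≠ O(2,2)–O(3,3)= O(2,2)–X(3,1)≠ X(2,3)–O(2,4)≠ X(2,3)–O(3,3)≠ X(2,3)–X(3,2)= O(2,4)–X(2,5)≠ O(2,4)–X(3,5)≠ O(2,4)–O(3,3)= X(2,5)–X(3,5)=  → 8/14 unlike.
Row 3: X(3,1)–X(3,2)= X(3,2)–O(3,3)≠ X(3,2)–X(4,3)= O(3,3)–X(4,3)≠  → 2/4 unlike.
Row 4: X(4,3)–O(5,3)≠ X(4,3)–O(5,4)≠ X(4,3)–O(5,2)≠  → 3/3 unlike.
Row 5: X(5,1)–O(5,2)≠ O(5,2)–O(5,3)= O(5,3)–O(5,4)= O(5,4)–O(5,5)=  → 1/4 unlike.
Total adjacent occupied pairs: 34; unlike-type pairs: 17.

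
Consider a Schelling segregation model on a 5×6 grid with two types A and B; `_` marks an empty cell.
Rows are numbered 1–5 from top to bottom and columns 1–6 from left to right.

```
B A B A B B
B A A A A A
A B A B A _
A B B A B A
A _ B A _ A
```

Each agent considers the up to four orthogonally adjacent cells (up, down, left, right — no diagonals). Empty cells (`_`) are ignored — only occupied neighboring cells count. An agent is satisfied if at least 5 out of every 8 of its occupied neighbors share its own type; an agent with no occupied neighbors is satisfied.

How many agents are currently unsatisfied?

20

(1,1)B 1/2 unhappy
(1,2)A 1/3 unhappy
(1,3)B 0/3 unhappy
(1,4)A 1/3 unhappy
(1,5)B 1/3 unhappy
(1,6)B 1/2 unhappy
(2,1)B 1/3 unhappy
(2,2)A 2/4 unhappy
(2,3)A 3/4 ok
(2,4)A 3/4 ok
(2,5)A 3/4 ok
(2,6)A 1/2 unhappy
(3,1)A 1/3 unhappy
(3,2)B 1/4 unhappy
(3,3)A 1/4 unhappy
(3,4)B 0/4 unhappy
(3,5)A 1/3 unhappy
(4,1)A 2/3 ok
(4,2)B 2/3 ok
(4,3)B 2/4 unhappy
(4,4)A 1/4 unhappy
(4,5)B 0/3 unhappy
(4,6)A 1/2 unhappy
(5,1)A 1/1 ok
(5,3)B 1/2 unhappy
(5,4)A 1/2 unhappy
(5,6)A 1/1 ok
Unsatisfied: (1,1), (1,2), (1,3), (1,4), (1,5), (1,6), (2,1), (2,2), (2,6), (3,1), (3,2), (3,3), (3,4), (3,5), (4,3), (4,4), (4,5), (4,6), (5,3), (5,4) — 20 in total.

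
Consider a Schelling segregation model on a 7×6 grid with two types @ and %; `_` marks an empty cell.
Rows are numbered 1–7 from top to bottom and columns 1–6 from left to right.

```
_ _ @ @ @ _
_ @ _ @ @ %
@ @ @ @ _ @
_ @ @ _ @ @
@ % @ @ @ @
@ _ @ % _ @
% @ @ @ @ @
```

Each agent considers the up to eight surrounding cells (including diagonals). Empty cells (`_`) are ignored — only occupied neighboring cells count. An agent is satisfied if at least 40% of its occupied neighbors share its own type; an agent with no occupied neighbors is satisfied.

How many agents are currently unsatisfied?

4

Row 1: (1,3)@ 3/3 ok · (1,4)@ 4/4 ok · (1,5)@ 3/4 ok
Row 2: (2,2)@ 4/4 ok · (2,4)@ 6/6 ok · (2,5)@ 5/6 ok · (2,6)% 0/3 unhappy
Row 3: (3,1)@ 3/3 ok · (3,2)@ 5/5 ok · (3,3)@ 6/6 ok · (3,4)@ 5/5 ok · (3,6)@ 3/4 ok
Row 4: (4,2)@ 6/7 ok · (4,3)@ 6/7 ok · (4,5)@ 6/6 ok · (4,6)@ 4/4 ok
Row 5: (5,1)@ 2/3 ok · (5,2)% 0/6 unhappy · (5,3)@ 4/6 ok · (5,4)@ 5/6 ok · (5,5)@ 5/6 ok · (5,6)@ 4/4 ok
Row 6: (6,1)@ 2/4 ok · (6,3)@ 5/7 ok · (6,4)% 0/7 unhappy · (6,6)@ 4/4 ok
Row 7: (7,1)% 0/2 unhappy · (7,2)@ 3/4 ok · (7,3)@ 3/4 ok · (7,4)@ 3/4 ok · (7,5)@ 3/4 ok · (7,6)@ 2/2 ok
Unsatisfied: (2,6), (5,2), (6,4), (7,1) — 4 in total.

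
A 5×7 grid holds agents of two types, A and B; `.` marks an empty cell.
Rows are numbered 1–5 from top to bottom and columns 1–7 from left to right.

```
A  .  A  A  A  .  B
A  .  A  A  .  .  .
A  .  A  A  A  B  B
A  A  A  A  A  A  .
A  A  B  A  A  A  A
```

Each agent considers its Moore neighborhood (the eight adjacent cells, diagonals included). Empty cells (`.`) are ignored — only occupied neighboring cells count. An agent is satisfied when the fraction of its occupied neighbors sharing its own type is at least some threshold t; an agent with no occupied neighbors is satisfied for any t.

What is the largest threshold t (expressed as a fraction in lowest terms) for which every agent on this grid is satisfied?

(1,1)A 1/1
(1,3)A 3/3
(1,4)A 4/4
(1,5)A 2/2
(1,7)B — no occupied neighbors
(2,1)A 2/2
(2,3)A 5/5
(2,4)A 7/7
(3,1)A 3/3
(3,3)A 6/6
(3,4)A 7/7
(3,5)A 5/6
(3,6)B 1/4
(3,7)B 1/2
(4,1)A 4/4
(4,2)A 6/7
(4,3)A 6/7
(4,4)A 7/8
(4,5)A 7/8
(4,6)A 5/7
(5,1)A 3/3
(5,2)A 4/5
(5,3)B 0/5
(5,4)A 4/5
(5,5)A 5/5
(5,6)A 4/4
(5,7)A 2/2
The smallest same-type fraction is 0/5 at (5,3), which reduces to 0/1. Any threshold above that leaves this agent unsatisfied.

0/1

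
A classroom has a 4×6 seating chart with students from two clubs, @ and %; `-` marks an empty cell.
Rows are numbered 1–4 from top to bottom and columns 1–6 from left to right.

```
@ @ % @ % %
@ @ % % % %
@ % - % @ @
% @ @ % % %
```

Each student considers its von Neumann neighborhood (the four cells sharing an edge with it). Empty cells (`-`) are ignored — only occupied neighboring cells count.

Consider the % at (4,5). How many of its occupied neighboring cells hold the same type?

2

Occupied neighbors of (4,5): (3,5)=@, (4,4)=%, (4,6)=%.
Same type (%): 2 of 3.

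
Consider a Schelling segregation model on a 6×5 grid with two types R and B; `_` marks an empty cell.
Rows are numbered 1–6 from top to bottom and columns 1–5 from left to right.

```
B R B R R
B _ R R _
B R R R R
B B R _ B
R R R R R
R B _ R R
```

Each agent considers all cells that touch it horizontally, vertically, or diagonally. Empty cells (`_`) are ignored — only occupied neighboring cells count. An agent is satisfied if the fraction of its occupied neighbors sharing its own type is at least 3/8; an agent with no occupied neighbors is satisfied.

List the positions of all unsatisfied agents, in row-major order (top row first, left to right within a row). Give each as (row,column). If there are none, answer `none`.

(1,1)B 1/2 ok
(1,2)R 1/4 unhappy
(1,3)B 0/4 unhappy
(1,4)R 3/4 ok
(1,5)R 2/2 ok
(2,1)B 2/4 ok
(2,3)R 6/7 ok
(2,4)R 6/7 ok
(3,1)B 3/4 ok
(3,2)R 3/7 ok
(3,3)R 5/6 ok
(3,4)R 5/6 ok
(3,5)R 2/3 ok
(4,1)B 2/5 ok
(4,2)B 2/8 unhappy
(4,3)R 6/7 ok
(4,5)B 0/4 unhappy
(5,1)R 2/5 ok
(5,2)R 4/7 ok
(5,3)R 4/6 ok
(5,4)R 5/6 ok
(5,5)R 3/4 ok
(6,1)R 2/3 ok
(6,2)B 0/4 unhappy
(6,4)R 4/4 ok
(6,5)R 3/3 ok

(1,2), (1,3), (4,2), (4,5), (6,2)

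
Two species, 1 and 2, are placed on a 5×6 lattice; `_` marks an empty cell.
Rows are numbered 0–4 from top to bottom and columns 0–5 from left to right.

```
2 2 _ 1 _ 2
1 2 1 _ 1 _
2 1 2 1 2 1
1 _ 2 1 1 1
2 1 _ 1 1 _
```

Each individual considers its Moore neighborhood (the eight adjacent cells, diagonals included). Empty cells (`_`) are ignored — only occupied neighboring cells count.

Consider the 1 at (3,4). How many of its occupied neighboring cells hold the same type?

6

Occupied neighbors of (3,4): (2,3)=1, (2,4)=2, (2,5)=1, (3,3)=1, (3,5)=1, (4,3)=1, (4,4)=1.
Same type (1): 6 of 7.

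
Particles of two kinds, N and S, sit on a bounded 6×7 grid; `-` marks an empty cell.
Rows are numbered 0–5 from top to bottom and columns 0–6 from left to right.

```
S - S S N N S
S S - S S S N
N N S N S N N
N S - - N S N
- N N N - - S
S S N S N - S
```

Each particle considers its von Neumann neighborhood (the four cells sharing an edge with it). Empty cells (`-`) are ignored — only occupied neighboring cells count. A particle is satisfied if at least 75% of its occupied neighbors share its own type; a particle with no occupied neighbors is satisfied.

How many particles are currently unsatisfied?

Row 0: (0,0)S 1/1 ok · (0,2)S 1/1 ok · (0,3)S 2/3 unhappy · (0,4)N 1/3 unhappy · (0,5)N 1/3 unhappy · (0,6)S 0/2 unhappy
Row 1: (1,0)S 2/3 unhappy · (1,1)S 1/2 unhappy · (1,3)S 2/3 unhappy · (1,4)S 3/4 ok · (1,5)S 1/4 unhappy · (1,6)N 1/3 unhappy
Row 2: (2,0)N 2/3 unhappy · (2,1)N 1/4 unhappy · (2,2)S 0/2 unhappy · (2,3)N 0/3 unhappy · (2,4)S 1/4 unhappy · (2,5)N 1/4 unhappy · (2,6)N 3/3 ok
Row 3: (3,0)N 1/2 unhappy · (3,1)S 0/3 unhappy · (3,4)N 0/2 unhappy · (3,5)S 0/3 unhappy · (3,6)N 1/3 unhappy
Row 4: (4,1)N 1/3 unhappy · (4,2)N 3/3 ok · (4,3)N 1/2 unhappy · (4,6)S 1/2 unhappy
Row 5: (5,0)S 1/1 ok · (5,1)S 1/3 unhappy · (5,2)N 1/3 unhappy · (5,3)S 0/3 unhappy · (5,4)N 0/1 unhappy · (5,6)S 1/1 ok
Unsatisfied: (0,3), (0,4), (0,5), (0,6), (1,0), (1,1), (1,3), (1,5), (1,6), (2,0), (2,1), (2,2), (2,3), (2,4), (2,5), (3,0), (3,1), (3,4), (3,5), (3,6), (4,1), (4,3), (4,6), (5,1), (5,2), (5,3), (5,4) — 27 in total.

27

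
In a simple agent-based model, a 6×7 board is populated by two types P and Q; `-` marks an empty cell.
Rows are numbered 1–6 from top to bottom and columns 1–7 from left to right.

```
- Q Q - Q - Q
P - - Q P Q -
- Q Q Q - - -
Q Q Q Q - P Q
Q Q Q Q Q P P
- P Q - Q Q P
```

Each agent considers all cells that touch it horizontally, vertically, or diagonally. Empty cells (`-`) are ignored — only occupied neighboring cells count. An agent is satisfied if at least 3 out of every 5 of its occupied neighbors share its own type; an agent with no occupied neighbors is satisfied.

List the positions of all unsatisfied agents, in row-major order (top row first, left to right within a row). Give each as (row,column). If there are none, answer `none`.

(1,2), (2,1), (2,5), (4,6), (4,7), (5,6), (6,2), (6,6)

Row 1: (1,2)Q 1/2 ✗ · (1,3)Q 2/2 ✓ · (1,5)Q 2/3 ✓ · (1,7)Q 1/1 ✓
Row 2: (2,1)P 0/2 ✗ · (2,4)Q 4/5 ✓ · (2,5)P 0/4 ✗ · (2,6)Q 2/3 ✓
Row 3: (3,2)Q 4/5 ✓ · (3,3)Q 6/6 ✓ · (3,4)Q 4/5 ✓
Row 4: (4,1)Q 4/4 ✓ · (4,2)Q 7/7 ✓ · (4,3)Q 8/8 ✓ · (4,4)Q 6/6 ✓ · (4,6)P 2/4 ✗ · (4,7)Q 0/3 ✗
Row 5: (5,1)Q 3/4 ✓ · (5,2)Q 6/7 ✓ · (5,3)Q 6/7 ✓ · (5,4)Q 6/6 ✓ · (5,5)Q 4/6 ✓ · (5,6)P 3/7 ✗ · (5,7)P 3/5 ✓
Row 6: (6,2)P 0/4 ✗ · (6,3)Q 3/4 ✓ · (6,5)Q 3/4 ✓ · (6,6)Q 2/5 ✗ · (6,7)P 2/3 ✓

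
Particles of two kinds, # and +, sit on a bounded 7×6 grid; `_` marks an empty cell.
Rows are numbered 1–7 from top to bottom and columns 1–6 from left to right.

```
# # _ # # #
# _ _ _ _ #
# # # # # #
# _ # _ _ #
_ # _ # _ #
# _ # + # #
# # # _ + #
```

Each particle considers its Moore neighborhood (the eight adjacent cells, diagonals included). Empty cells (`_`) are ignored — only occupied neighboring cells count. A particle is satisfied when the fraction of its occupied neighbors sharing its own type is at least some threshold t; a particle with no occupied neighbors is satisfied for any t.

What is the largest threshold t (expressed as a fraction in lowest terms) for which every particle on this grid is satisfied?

1/5

(1,1)# 2/2
(1,2)# 2/2
(1,4)# 1/1
(1,5)# 3/3
(1,6)# 2/2
(2,1)# 4/4
(2,6)# 4/4
(3,1)# 3/3
(3,2)# 5/5
(3,3)# 3/3
(3,4)# 3/3
(3,5)# 4/4
(3,6)# 3/3
(4,1)# 3/3
(4,3)# 5/5
(4,6)# 3/3
(5,2)# 4/4
(5,4)# 3/4
(5,6)# 3/3
(6,1)# 3/3
(6,3)# 4/5
(6,4)+ 1/5
(6,5)# 4/6
(6,6)# 3/4
(7,1)# 2/2
(7,2)# 4/4
(7,3)# 2/3
(7,5)+ 1/4
(7,6)# 2/3
The smallest same-type fraction is 1/5 at (6,4), which reduces to 1/5. Any threshold above that leaves this particle unsatisfied.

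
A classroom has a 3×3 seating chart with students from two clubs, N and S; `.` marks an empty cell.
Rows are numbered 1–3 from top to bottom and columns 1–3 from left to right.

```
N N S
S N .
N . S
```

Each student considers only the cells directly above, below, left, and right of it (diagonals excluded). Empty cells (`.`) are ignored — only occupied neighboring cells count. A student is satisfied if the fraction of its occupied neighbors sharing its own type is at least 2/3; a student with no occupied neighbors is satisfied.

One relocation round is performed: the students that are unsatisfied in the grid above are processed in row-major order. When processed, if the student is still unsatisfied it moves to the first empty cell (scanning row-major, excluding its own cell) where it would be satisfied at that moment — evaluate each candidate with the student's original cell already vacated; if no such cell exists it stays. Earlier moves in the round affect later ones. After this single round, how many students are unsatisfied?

3

Initially unsatisfied (in order): (1,1), (1,3), (2,1), (2,2), (3,1).
  (1,1) → (3,2).
  (1,3): no empty cell satisfies it; stays.
  (2,1) → (2,3).
  (2,2): now satisfied by earlier moves; stays.
  (3,1): now satisfied by earlier moves; stays.
Resulting grid:
. N S
. N S
N N S
Unsatisfied now: (1,2), (1,3), (3,3).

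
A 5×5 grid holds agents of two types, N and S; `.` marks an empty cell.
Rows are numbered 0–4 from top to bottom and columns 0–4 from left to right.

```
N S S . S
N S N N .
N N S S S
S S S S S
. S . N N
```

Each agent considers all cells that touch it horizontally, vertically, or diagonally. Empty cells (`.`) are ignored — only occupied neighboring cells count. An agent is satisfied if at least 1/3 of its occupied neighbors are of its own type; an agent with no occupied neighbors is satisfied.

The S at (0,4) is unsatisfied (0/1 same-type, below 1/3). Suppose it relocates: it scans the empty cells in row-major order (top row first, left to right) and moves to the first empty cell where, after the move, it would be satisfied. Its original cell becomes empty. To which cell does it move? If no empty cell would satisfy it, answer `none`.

Vacating (0,4). Empty cells in order:
  (0,3): 1/3 same-type → satisfied — stop here.

(0,3)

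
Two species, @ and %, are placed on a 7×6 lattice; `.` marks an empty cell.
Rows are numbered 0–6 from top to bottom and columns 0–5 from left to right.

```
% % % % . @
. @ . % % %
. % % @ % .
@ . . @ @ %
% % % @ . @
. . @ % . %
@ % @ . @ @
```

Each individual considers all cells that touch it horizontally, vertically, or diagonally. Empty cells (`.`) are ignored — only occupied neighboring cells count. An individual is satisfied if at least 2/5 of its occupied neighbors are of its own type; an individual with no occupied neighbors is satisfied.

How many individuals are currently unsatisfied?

14

(0,0)% 1/2 satisfied
(0,1)% 2/3 satisfied
(0,2)% 3/4 satisfied
(0,3)% 3/3 satisfied
(0,5)@ 0/2 not
(1,1)@ 0/5 not
(1,3)% 5/6 satisfied
(1,4)% 4/6 satisfied
(1,5)% 2/3 satisfied
(2,1)% 1/3 not
(2,2)% 2/5 satisfied
(2,3)@ 2/6 not
(2,4)% 4/7 satisfied
(3,0)@ 0/3 not
(3,3)@ 3/6 satisfied
(3,4)@ 4/6 satisfied
(3,5)% 1/3 not
(4,0)% 1/2 satisfied
(4,1)% 2/4 satisfied
(4,2)% 2/5 satisfied
(4,3)@ 3/5 satisfied
(4,5)@ 1/3 not
(5,2)@ 2/6 not
(5,3)% 1/5 not
(5,5)% 0/3 not
(6,0)@ 0/1 not
(6,1)% 0/3 not
(6,2)@ 1/3 not
(6,4)@ 1/3 not
(6,5)@ 1/2 satisfied
Unsatisfied: (0,5), (1,1), (2,1), (2,3), (3,0), (3,5), (4,5), (5,2), (5,3), (5,5), (6,0), (6,1), (6,2), (6,4) — 14 in total.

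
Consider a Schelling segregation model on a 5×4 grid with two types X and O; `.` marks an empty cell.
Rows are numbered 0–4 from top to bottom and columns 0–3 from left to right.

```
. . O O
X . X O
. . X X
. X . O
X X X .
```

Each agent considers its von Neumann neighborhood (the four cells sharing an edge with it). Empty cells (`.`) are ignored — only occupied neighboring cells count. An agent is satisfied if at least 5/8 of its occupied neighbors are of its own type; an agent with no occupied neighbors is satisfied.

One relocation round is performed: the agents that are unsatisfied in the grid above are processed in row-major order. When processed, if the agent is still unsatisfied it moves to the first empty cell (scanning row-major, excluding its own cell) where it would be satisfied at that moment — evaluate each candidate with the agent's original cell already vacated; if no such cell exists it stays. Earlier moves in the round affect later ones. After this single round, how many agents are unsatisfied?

Initially unsatisfied (in order): (0,2), (1,2), (1,3), (2,3), (3,3).
  (0,2) → (0,1).
  (1,2) → (2,0).
  (1,3) → (0,2).
  (2,3) → (2,1).
  (3,3): now satisfied by earlier moves; stays.
Resulting grid:
. O O O
X . . .
X X X .
. X . O
X X X .
All satisfied now.

0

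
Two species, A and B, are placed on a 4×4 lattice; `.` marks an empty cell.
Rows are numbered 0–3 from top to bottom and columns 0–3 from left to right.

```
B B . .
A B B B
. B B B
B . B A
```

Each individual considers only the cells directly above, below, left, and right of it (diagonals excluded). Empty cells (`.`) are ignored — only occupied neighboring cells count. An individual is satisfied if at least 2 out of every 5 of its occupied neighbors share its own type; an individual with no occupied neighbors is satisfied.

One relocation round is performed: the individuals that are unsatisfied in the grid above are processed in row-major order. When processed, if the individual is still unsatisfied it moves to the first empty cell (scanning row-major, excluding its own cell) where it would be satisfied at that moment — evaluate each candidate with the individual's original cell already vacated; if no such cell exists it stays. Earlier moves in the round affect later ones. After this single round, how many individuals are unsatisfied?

2

Initially unsatisfied (in order): (1,0), (3,3).
  (1,0): no empty cell satisfies it; stays.
  (3,3): no empty cell satisfies it; stays.
Resulting grid:
B B . .
A B B B
. B B B
B . B A
Unsatisfied now: (1,0), (3,3).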